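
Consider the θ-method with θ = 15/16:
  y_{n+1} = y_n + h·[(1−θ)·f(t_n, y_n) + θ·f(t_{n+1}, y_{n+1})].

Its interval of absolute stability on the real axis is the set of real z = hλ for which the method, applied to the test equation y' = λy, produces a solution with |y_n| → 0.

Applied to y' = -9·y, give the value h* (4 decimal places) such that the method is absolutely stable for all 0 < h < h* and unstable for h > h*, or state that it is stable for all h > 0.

Set f=λy, z=hλ:
  y_{n+1} = y_n + z·[1/16·y_n + 15/16·y_{n+1}] ⇒ (1 − 15/16z)y_{n+1} = (1 + 1/16z)y_n
  R(z) = (1 + 1/16z)/(1 − 15/16z).

Boundary: |R(x)|=1, x<0.
x=-0.66: |R|=0.5923
x=-2: |R|=0.3043
x=-10: |R|=0.0361
x=-100: |R|=0.0554
θ=15/16≥1/2 ⇒ |1+1/16x|<|1−15/16x| ∀x<0 ⇒ interval (−∞,0).

unbounded; (−∞, 0). Any h>0 works for λ=-9.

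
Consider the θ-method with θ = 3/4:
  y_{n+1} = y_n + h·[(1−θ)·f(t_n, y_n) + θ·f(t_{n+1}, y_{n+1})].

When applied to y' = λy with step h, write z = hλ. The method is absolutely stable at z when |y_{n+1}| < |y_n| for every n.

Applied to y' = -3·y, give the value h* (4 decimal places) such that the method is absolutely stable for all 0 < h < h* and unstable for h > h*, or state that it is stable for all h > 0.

(−∞, 0) — no finite endpoint. Any h>0 works for λ=-3.

With y'=λy (z=hλ):
  y_{n+1} = y_n + z·[1/4·y_n + 3/4·y_{n+1}] ⇒ (1 − 3/4z)y_{n+1} = (1 + 1/4z)y_n
  R(z) = (1 + 1/4z)/(1 − 3/4z).

Need |R(x)|<1, x<0.
x=-1.01: |R|=0.4253
x=-2: |R|=0.2000
x=-10: |R|=0.1765
x=-100: |R|=0.3158
θ=3/4≥1/2 ⇒ |1+1/4x|<|1−3/4x| ∀x<0 ⇒ unbounded interval.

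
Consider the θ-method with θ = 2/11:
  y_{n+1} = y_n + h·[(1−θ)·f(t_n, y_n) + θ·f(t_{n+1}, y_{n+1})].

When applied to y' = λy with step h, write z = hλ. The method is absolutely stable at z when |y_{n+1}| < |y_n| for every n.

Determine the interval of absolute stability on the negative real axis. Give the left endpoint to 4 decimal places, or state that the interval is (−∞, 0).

Set f=λy, z=hλ:
  y_{n+1} = y_n + z·[9/11·y_n + 2/11·y_{n+1}] ⇒ (1 − 2/11z)y_{n+1} = (1 + 9/11z)y_n
  ⇒ R(z) = (1 + 9/11z)/(1 − 2/11z).

Boundary: |R(x)|=1, x<0.
x=-0.53: |R|=0.5166
R=−1: 1+9/11x = −1+2/11x ⇒ -7/11x=2 ⇒ x=2/(-7/11)=-3.1429
Confirm numerically:
  x=-3.058: |R|=0.96530 <1
  x=-2.405: |R|=0.67331 <1
  x=-2.085: |R|=0.51187 <1
  x=-3.562: |R|=1.16188 >1
  x=-3.296: |R|=1.06094 >1
Stable set (-3.1429, 0).

(-3.1429, 0).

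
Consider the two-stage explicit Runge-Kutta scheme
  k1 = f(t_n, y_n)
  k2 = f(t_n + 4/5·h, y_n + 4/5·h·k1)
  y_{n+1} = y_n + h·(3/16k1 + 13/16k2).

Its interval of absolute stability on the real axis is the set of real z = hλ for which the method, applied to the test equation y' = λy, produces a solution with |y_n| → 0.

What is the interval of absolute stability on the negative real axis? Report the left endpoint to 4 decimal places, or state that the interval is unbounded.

Test eqn y'=λy, z=hλ:
  k1=λy_n ⇒ h·k1=z·y_n;  k2=λ(1+4/5z)y_n ⇒ h·k2=z(1+4/5z)y_n
  y_{n+1}/y_n = 1 + 3/16z + 13/16z(1+4/5z) = 1 + z + 13/20z²
  Hence R(z) = 1 + z + 13/20z².

Find x<0 with |R(x)|<1.
x=-0.8: |R|=0.6160
R=1: x+13/20x²=0 ⇒ x=−20/13=-1.5385; min R=1−1/(4·13/20)=0.6154>−1
Confirm numerically:
  x=-1.507: |R|=0.96918 <1
  x=-1.362: |R|=0.84378 <1
  x=-1.190: |R|=0.73046 <1
  x=-1.122: |R|=0.69627 <1
  x=-1.927: |R|=1.48666 >1
  x=-1.722: |R|=1.20543 >1
  x=-1.669: |R|=1.14161 >1
So |R|<1 on (-1.5385, 0).

z∈(-1.5385,0).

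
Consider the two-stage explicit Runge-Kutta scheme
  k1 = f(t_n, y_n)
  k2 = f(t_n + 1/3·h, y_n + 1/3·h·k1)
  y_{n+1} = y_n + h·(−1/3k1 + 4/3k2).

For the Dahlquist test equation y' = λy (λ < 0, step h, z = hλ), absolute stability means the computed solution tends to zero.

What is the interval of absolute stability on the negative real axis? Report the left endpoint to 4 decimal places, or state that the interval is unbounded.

(-2.2500, 0).

On y'=λy, z=hλ:
  k1=λy_n ⇒ h·k1=z·y_n;  k2=λ(1+1/3z)y_n ⇒ h·k2=z(1+1/3z)y_n
  y_{n+1}/y_n = 1 − 1/3z + 4/3z(1+1/3z) = 1 + z + 4/9z²
  R(z) = 1 + z + 4/9z².

Find x<0 with |R(x)|<1.
x=-1.14: |R|=0.4376
R=1: x+4/9x²=0 ⇒ x=−9/4=-2.2500; min R=1−1/(4·4/9)=0.4375>−1
Confirm numerically:
  x=-2.022: |R|=0.79510 <1
  x=-1.882: |R|=0.69219 <1
  x=-1.879: |R|=0.69017 <1
  x=-1.663: |R|=0.56614 <1
  x=-2.678: |R|=1.50942 >1
  x=-2.480: |R|=1.25351 >1
  x=-2.328: |R|=1.08070 >1
Stable set (-2.2500, 0).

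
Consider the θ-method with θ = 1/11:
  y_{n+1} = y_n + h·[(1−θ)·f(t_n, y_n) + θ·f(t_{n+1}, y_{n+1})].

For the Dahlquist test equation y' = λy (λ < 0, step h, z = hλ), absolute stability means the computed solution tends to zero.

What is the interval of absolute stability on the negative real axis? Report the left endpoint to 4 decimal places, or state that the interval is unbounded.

Test eqn y'=λy, z=hλ:
  y_{n+1} = y_n + z·[10/11·y_n + 1/11·y_{n+1}] ⇒ (1 − 1/11z)y_{n+1} = (1 + 10/11z)y_n
  R(z) = (1 + 10/11z)/(1 − 1/11z).

Boundary: |R(x)|=1, x<0.
x=-1.35: |R|=0.2024
R=−1: 1+10/11x = −1+1/11x ⇒ -9/11x=2 ⇒ x=2/(-9/11)=-2.4444
Confirm numerically:
  x=-2.276: |R|=0.88581 <1
  x=-2.205: |R|=0.83680 <1
  x=-1.245: |R|=0.11842 <1
  x=-1.127: |R|=0.02226 <1
  x=-2.788: |R|=1.22425 >1
  x=-2.639: |R|=1.12838 >1
Interval (-2.4444, 0).

(-2.4444, 0).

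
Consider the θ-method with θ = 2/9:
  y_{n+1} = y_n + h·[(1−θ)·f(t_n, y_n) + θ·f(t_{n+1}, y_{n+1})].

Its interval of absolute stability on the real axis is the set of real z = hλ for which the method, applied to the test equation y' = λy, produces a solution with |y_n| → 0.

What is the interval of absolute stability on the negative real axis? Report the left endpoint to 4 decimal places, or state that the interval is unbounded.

With y'=λy (z=hλ):
  y_{n+1} = y_n + z·[7/9·y_n + 2/9·y_{n+1}] ⇒ (1 − 2/9z)y_{n+1} = (1 + 7/9z)y_n
  Hence R(z) = (1 + 7/9z)/(1 − 2/9z).

Find x<0 with |R(x)|<1.
x=-0.84: |R|=0.2921
R=−1: 1+7/9x = −1+2/9x ⇒ -5/9x=2 ⇒ x=2/(-5/9)=-3.6000
Confirm numerically:
  x=-2.915: |R|=0.76905 <1
  x=-2.689: |R|=0.68320 <1
  x=-2.334: |R|=0.53687 <1
  x=-1.590: |R|=0.17488 <1
  x=-3.957: |R|=1.10553 >1
  x=-3.750: |R|=1.04545 >1
Interval (-3.6000, 0).

z∈(-3.6000,0).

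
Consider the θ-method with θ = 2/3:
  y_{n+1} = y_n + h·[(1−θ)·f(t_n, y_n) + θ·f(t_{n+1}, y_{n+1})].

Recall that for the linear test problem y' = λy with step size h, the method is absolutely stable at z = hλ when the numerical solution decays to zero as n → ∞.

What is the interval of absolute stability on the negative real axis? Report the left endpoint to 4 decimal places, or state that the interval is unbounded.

Set f=λy, z=hλ:
  y_{n+1} = y_n + z·[1/3·y_n + 2/3·y_{n+1}] ⇒ (1 − 2/3z)y_{n+1} = (1 + 1/3z)y_n
  ⇒ R(z) = (1 + 1/3z)/(1 − 2/3z).

Boundary: |R(x)|=1, x<0.
x=-0.93: |R|=0.4259
x=-2: |R|=0.1429
x=-10: |R|=0.3043
x=-100: |R|=0.4778
θ=2/3≥1/2 ⇒ |1+1/3x|<|1−2/3x| ∀x<0 ⇒ unbounded interval.

unbounded; (−∞, 0).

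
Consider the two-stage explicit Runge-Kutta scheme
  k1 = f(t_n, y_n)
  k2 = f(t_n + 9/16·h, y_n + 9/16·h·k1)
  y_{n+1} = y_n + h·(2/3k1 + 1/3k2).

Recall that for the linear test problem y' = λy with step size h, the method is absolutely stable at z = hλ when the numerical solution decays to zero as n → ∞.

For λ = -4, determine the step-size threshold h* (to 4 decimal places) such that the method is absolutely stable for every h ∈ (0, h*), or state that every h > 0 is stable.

(-5.3333,0); λ=-4 ⇒ h* = (16/3)/4 = 1.3333.

With y'=λy (z=hλ):
  k1=λy_n ⇒ h·k1=z·y_n;  k2=λ(1+9/16z)y_n ⇒ h·k2=z(1+9/16z)y_n
  y_{n+1}/y_n = 1 + 2/3z + 1/3z(1+9/16z) = 1 + z + 3/16z²
  Hence R(z) = 1 + z + 3/16z².

Solve |R(x)|<1 on ℝ⁻.
x=-1.17: |R|=0.0867
R=1: x+3/16x²=0 ⇒ x=−16/3=-5.3333; min R=1−1/(4·3/16)=-0.3333>−1
Confirm numerically:
  x=-4.739: |R|=0.47190 <1
  x=-4.151: |R|=0.07978 <1
  x=-2.263: |R|=0.30278 <1
  x=-5.863: |R|=1.58227 >1
  x=-5.617: |R|=1.29875 >1
  x=-5.521: |R|=1.19427 >1
Stable set (-5.3333, 0).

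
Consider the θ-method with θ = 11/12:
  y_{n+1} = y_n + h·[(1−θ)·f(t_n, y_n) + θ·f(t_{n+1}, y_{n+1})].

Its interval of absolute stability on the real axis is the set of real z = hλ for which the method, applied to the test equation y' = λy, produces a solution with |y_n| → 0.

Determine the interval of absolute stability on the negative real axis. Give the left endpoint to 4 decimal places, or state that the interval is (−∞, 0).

(−∞, 0) — no finite endpoint.

With y'=λy (z=hλ):
  y_{n+1} = y_n + z·[1/12·y_n + 11/12·y_{n+1}] ⇒ (1 − 11/12z)y_{n+1} = (1 + 1/12z)y_n
  so R(z) = (1 + 1/12z)/(1 − 11/12z).

Find x<0 with |R(x)|<1.
x=-0.36: |R|=0.7293
x=-2: |R|=0.2941
x=-10: |R|=0.0164
x=-100: |R|=0.0791
θ=11/12≥1/2 ⇒ |1+1/12x|<|1−11/12x| ∀x<0 ⇒ stable on all of ℝ⁻.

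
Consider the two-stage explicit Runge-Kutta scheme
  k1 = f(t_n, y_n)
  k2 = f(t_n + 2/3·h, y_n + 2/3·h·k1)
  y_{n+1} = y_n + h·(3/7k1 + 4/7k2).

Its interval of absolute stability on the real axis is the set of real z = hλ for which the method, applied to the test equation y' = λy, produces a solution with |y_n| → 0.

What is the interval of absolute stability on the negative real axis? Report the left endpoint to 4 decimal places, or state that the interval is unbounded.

On y'=λy, z=hλ:
  k1=λy_n ⇒ h·k1=z·y_n;  k2=λ(1+2/3z)y_n ⇒ h·k2=z(1+2/3z)y_n
  y_{n+1}/y_n = 1 + 3/7z + 4/7z(1+2/3z) = 1 + z + 8/21z²
  R(z) = 1 + z + 8/21z².

Boundary: |R(x)|=1, x<0.
x=-0.81: |R|=0.4399
R=1: x+8/21x²=0 ⇒ x=−21/8=-2.6250; min R=1−1/(4·8/21)=0.3438>−1
Confirm numerically:
  x=-1.983: |R|=0.51501 <1
  x=-1.654: |R|=0.38818 <1
  x=-1.517: |R|=0.35968 <1
  x=-2.946: |R|=1.36025 >1
  x=-2.927: |R|=1.33674 >1
Interval (-2.6250, 0).

(-2.6250, 0).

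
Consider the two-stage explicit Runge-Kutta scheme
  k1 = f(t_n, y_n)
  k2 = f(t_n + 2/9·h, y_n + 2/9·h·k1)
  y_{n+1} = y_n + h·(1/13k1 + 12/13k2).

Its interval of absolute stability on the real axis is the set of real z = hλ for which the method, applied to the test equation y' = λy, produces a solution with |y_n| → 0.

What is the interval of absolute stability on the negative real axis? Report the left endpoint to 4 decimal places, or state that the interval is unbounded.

(-4.8750, 0).

On y'=λy, z=hλ:
  k1=λy_n ⇒ h·k1=z·y_n;  k2=λ(1+2/9z)y_n ⇒ h·k2=z(1+2/9z)y_n
  y_{n+1}/y_n = 1 + 1/13z + 12/13z(1+2/9z) = 1 + z + 8/39z²
  so R(z) = 1 + z + 8/39z².

Solve |R(x)|<1 on ℝ⁻.
x=-1.53: |R|=0.0498
R=1: x+8/39x²=0 ⇒ x=−39/8=-4.8750; min R=1−1/(4·8/39)=-0.2188>−1
Confirm numerically:
  x=-4.801: |R|=0.92712 <1
  x=-4.551: |R|=0.69753 <1
  x=-3.535: |R|=0.02833 <1
  x=-3.384: |R|=0.03498 <1
  x=-5.369: |R|=1.54406 >1
  x=-4.907: |R|=1.03221 >1
Interval (-4.8750, 0).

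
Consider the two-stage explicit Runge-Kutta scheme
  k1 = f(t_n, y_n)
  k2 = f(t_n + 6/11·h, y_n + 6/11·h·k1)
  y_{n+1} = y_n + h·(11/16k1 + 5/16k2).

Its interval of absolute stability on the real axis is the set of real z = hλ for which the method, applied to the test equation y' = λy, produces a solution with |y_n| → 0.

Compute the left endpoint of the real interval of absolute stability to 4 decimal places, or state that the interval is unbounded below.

z* = -5.8667.

Test eqn y'=λy, z=hλ:
  k1=λy_n ⇒ h·k1=z·y_n;  k2=λ(1+6/11z)y_n ⇒ h·k2=z(1+6/11z)y_n
  y_{n+1}/y_n = 1 + 11/16z + 5/16z(1+6/11z) = 1 + z + 15/88z²
  Hence R(z) = 1 + z + 15/88z².

Need |R(x)|<1, x<0.
x=-0.59: |R|=0.4693
R=1: x+15/88x²=0 ⇒ x=−88/15=-5.8667; min R=1−1/(4·15/88)=-0.4667>−1
Confirm numerically:
  x=-4.467: |R|=0.06573 <1
  x=-3.540: |R|=0.40393 <1
  x=-3.477: |R|=0.41628 <1
  x=-2.400: |R|=0.41818 <1
  x=-6.459: |R|=1.65214 >1
  x=-6.381: |R|=1.55943 >1
  x=-5.974: |R|=1.10930 >1
So |R|<1 on (-5.8667, 0).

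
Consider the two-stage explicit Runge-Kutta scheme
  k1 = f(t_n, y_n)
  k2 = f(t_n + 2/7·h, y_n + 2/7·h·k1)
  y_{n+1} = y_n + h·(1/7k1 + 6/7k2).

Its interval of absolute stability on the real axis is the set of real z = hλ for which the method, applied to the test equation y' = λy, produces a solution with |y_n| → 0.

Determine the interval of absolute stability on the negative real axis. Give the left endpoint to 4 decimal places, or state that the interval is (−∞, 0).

With y'=λy (z=hλ):
  k1=λy_n ⇒ h·k1=z·y_n;  k2=λ(1+2/7z)y_n ⇒ h·k2=z(1+2/7z)y_n
  y_{n+1}/y_n = 1 + 1/7z + 6/7z(1+2/7z) = 1 + z + 12/49z²
  ⇒ R(z) = 1 + z + 12/49z².

Solve |R(x)|<1 on ℝ⁻.
x=-0.97: |R|=0.2604
R=1: x+12/49x²=0 ⇒ x=−49/12=-4.0833; min R=1−1/(4·12/49)=-0.0208>−1
Confirm numerically:
  x=-3.045: |R|=0.22570 <1
  x=-2.456: |R|=0.02121 <1
  x=-1.727: |R|=0.00342 <1
  x=-4.467: |R|=1.41972 >1
  x=-4.302: |R|=1.23038 >1
So |R|<1 on (-4.0833, 0).

z∈(-4.0833,0).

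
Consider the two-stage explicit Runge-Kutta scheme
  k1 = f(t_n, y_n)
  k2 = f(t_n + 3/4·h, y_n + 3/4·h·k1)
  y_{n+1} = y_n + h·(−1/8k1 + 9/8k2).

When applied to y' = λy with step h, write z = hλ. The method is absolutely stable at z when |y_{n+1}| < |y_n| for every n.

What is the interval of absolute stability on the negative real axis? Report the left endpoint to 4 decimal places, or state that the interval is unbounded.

(-1.1852, 0).

Test eqn y'=λy, z=hλ:
  k1=λy_n ⇒ h·k1=z·y_n;  k2=λ(1+3/4z)y_n ⇒ h·k2=z(1+3/4z)y_n
  y_{n+1}/y_n = 1 − 1/8z + 9/8z(1+3/4z) = 1 + z + 27/32z²
  Hence R(z) = 1 + z + 27/32z².

Boundary: |R(x)|=1, x<0.
x=-0.49: |R|=0.7126
R=1: x+27/32x²=0 ⇒ x=−32/27=-1.1852; min R=1−1/(4·27/32)=0.7037>−1
Confirm numerically:
  x=-1.095: |R|=0.91668 <1
  x=-1.028: |R|=0.86366 <1
  x=-0.963: |R|=0.81947 <1
  x=-1.731: |R|=1.79718 >1
  x=-1.666: |R|=1.67588 >1
  x=-1.508: |R|=1.41074 >1
So |R|<1 on (-1.1852, 0).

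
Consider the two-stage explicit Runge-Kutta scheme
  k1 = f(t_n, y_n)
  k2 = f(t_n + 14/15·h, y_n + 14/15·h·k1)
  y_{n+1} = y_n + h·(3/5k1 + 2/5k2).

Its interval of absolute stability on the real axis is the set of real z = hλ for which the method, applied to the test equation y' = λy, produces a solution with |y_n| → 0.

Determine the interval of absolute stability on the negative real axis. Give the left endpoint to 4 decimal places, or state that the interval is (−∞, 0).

(-2.6786, 0).

Test eqn y'=λy, z=hλ:
  k1=λy_n ⇒ h·k1=z·y_n;  k2=λ(1+14/15z)y_n ⇒ h·k2=z(1+14/15z)y_n
  y_{n+1}/y_n = 1 + 3/5z + 2/5z(1+14/15z) = 1 + z + 28/75z²
  so R(z) = 1 + z + 28/75z².

Boundary: |R(x)|=1, x<0.
x=-1.66: |R|=0.3688
R=1: x+28/75x²=0 ⇒ x=−75/28=-2.6786; min R=1−1/(4·28/75)=0.3304>−1
Confirm numerically:
  x=-2.332: |R|=0.69827 <1
  x=-2.003: |R|=0.49482 <1
  x=-1.440: |R|=0.33414 <1
  x=-1.087: |R|=0.35412 <1
  x=-3.184: |R|=1.60080 >1
  x=-3.106: |R|=1.49563 >1
  x=-2.879: |R|=1.21543 >1
Interval (-2.6786, 0).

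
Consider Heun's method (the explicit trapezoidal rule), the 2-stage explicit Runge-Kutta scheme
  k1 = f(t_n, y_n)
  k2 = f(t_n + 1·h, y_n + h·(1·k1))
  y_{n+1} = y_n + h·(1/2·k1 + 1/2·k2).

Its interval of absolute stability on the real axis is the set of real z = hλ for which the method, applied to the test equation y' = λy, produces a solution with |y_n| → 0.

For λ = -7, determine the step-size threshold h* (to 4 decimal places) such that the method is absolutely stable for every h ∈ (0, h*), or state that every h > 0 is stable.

Test eqn y'=λy, z=hλ:
  order 2, 2-stage ⇒ R(z)=1+z+z^2/2
  (e.g. R(-0.8)=0.52000, |R|=0.52000)

Boundary: |R(x)|=1, x<0.
x=-0.8: |R|=0.5200
|R(-2.17)|=1.1845 |R(-1.57)|=0.6624 |R(-1.1)|=0.5050
Bisect:
  x_lo=-2.6363 |R|=1.8388  x_hi=-0.1190 |R|=0.8881
  mid=-1.37764 |R|=0.57131 →hi
  mid=-2.00698 |R|=1.00701 →lo
  mid=-1.69231 |R|=0.73965 →hi
  mid=-1.84965 |R|=0.86095 →hi
  mid=-1.92832 |R|=0.93088 →hi
  mid=-1.96765 |R|=0.96817 →hi
  mid=-1.98732 |R|=0.98740 →hi
  mid=-1.99715 |R|=0.99715 →hi
  ...
  [-2.00007,-1.99992] ⇒ x*=-2.0000
Interval (-2.0000, 0).

(-2.0000,0); λ=-7 ⇒ h* = 0.2857.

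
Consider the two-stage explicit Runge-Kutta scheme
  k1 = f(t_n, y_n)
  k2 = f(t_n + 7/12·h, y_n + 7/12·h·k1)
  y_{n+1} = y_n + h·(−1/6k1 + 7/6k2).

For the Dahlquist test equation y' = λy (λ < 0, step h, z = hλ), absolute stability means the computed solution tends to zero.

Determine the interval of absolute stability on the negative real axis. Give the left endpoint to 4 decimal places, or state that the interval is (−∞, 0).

Set f=λy, z=hλ:
  k1=λy_n ⇒ h·k1=z·y_n;  k2=λ(1+7/12z)y_n ⇒ h·k2=z(1+7/12z)y_n
  y_{n+1}/y_n = 1 − 1/6z + 7/6z(1+7/12z) = 1 + z + 49/72z²
  ⇒ R(z) = 1 + z + 49/72z².

Solve |R(x)|<1 on ℝ⁻.
x=-1.18: |R|=0.7676
R=1: x+49/72x²=0 ⇒ x=−72/49=-1.4694; min R=1−1/(4·49/72)=0.6327>−1
Confirm numerically:
  x=-1.440: |R|=0.97120 <1
  x=-1.308: |R|=0.85634 <1
  x=-0.893: |R|=0.64971 <1
  x=-2.016: |R|=1.74995 >1
  x=-1.632: |R|=1.18061 >1
Interval (-1.4694, 0).

z∈(-1.4694,0).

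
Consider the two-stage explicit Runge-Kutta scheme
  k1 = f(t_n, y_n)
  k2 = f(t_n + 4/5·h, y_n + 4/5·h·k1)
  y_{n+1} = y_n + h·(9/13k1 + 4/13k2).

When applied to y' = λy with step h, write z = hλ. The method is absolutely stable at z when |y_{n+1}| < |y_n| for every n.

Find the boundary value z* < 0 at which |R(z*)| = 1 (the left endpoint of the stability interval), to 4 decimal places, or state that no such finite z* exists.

With y'=λy (z=hλ):
  k1=λy_n ⇒ h·k1=z·y_n;  k2=λ(1+4/5z)y_n ⇒ h·k2=z(1+4/5z)y_n
  y_{n+1}/y_n = 1 + 9/13z + 4/13z(1+4/5z) = 1 + z + 16/65z²
  ⇒ R(z) = 1 + z + 16/65z².

Need |R(x)|<1, x<0.
x=-0.55: |R|=0.5245
R=1: x+16/65x²=0 ⇒ x=−65/16=-4.0625; min R=1−1/(4·16/65)=-0.0156>−1
Confirm numerically:
  x=-3.729: |R|=0.69388 <1
  x=-2.442: |R|=0.02590 <1
  x=-1.793: |R|=0.00165 <1
  x=-4.376: |R|=1.33769 >1
  x=-4.279: |R|=1.22804 >1
Interval (-4.0625, 0).

left endpoint -4.0625.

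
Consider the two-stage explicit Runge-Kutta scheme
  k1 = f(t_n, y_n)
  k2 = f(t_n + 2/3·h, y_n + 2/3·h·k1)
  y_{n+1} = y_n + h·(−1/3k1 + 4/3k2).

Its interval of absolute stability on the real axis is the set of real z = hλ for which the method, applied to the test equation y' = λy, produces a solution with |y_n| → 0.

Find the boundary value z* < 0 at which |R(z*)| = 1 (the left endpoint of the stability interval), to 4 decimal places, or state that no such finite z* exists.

z* = -1.1250.

Test eqn y'=λy, z=hλ:
  k1=λy_n ⇒ h·k1=z·y_n;  k2=λ(1+2/3z)y_n ⇒ h·k2=z(1+2/3z)y_n
  y_{n+1}/y_n = 1 − 1/3z + 4/3z(1+2/3z) = 1 + z + 8/9z²
  so R(z) = 1 + z + 8/9z².

Find x<0 with |R(x)|<1.
x=-1.61: |R|=1.6941
R=1: x+8/9x²=0 ⇒ x=−9/8=-1.1250; min R=1−1/(4·8/9)=0.7188>−1
Confirm numerically:
  x=-0.832: |R|=0.78331 <1
  x=-0.608: |R|=0.72059 <1
  x=-0.541: |R|=0.71916 <1
  x=-0.478: |R|=0.72510 <1
  x=-1.515: |R|=1.52520 >1
  x=-1.471: |R|=1.45241 >1
  x=-1.228: |R|=1.11243 >1
Stable set (-1.1250, 0).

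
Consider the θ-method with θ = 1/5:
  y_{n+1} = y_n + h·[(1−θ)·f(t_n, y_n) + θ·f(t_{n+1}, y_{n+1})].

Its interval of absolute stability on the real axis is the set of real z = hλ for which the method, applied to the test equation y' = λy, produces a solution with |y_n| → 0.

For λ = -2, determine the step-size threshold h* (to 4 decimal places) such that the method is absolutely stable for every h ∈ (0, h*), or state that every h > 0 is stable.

On y'=λy, z=hλ:
  y_{n+1} = y_n + z·[4/5·y_n + 1/5·y_{n+1}] ⇒ (1 − 1/5z)y_{n+1} = (1 + 4/5z)y_n
  ⇒ R(z) = (1 + 4/5z)/(1 − 1/5z).

Boundary: |R(x)|=1, x<0.
x=-0.44: |R|=0.5956
R=−1: 1+4/5x = −1+1/5x ⇒ -3/5x=2 ⇒ x=2/(-3/5)=-3.3333
Confirm numerically:
  x=-3.134: |R|=0.92648 <1
  x=-2.570: |R|=0.69749 <1
  x=-1.346: |R|=0.06051 <1
  x=-3.774: |R|=1.15067 >1
  x=-3.762: |R|=1.14677 >1
So |R|<1 on (-3.3333, 0).

(-3.3333,0); λ=-2 ⇒ h* = (10/3)/2 = 1.6667.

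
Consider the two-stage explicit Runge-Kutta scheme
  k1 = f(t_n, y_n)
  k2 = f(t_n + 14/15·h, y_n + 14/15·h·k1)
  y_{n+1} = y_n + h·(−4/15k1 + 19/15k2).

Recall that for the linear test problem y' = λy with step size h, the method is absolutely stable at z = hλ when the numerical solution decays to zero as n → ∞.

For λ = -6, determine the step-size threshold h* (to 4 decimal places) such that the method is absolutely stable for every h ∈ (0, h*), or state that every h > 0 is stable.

Set f=λy, z=hλ:
  k1=λy_n ⇒ h·k1=z·y_n;  k2=λ(1+14/15z)y_n ⇒ h·k2=z(1+14/15z)y_n
  y_{n+1}/y_n = 1 − 4/15z + 19/15z(1+14/15z) = 1 + z + 266/225z²
  R(z) = 1 + z + 266/225z².

Need |R(x)|<1, x<0.
x=-0.37: |R|=0.7918
R=1: x+266/225x²=0 ⇒ x=−225/266=-0.8459; min R=1−1/(4·266/225)=0.7885>−1
Confirm numerically:
  x=-0.809: |R|=0.96474 <1
  x=-0.728: |R|=0.89856 <1
  x=-0.469: |R|=0.79104 <1
  x=-0.431: |R|=0.78861 <1
  x=-1.199: |R|=1.50056 >1
  x=-1.096: |R|=1.32410 >1
  x=-1.052: |R|=1.25637 >1
So |R|<1 on (-0.8459, 0).

(-0.8459,0); λ=-6 ⇒ h* = (225/266)/6 = 0.1410.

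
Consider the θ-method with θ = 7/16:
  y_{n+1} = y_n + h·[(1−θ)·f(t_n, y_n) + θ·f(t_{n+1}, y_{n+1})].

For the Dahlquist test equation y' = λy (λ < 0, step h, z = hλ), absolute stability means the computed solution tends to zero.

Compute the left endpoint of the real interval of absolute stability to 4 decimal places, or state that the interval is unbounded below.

Test eqn y'=λy, z=hλ:
  y_{n+1} = y_n + z·[9/16·y_n + 7/16·y_{n+1}] ⇒ (1 − 7/16z)y_{n+1} = (1 + 9/16z)y_n
  Hence R(z) = (1 + 9/16z)/(1 − 7/16z).

Need |R(x)|<1, x<0.
x=-0.31: |R|=0.7270
R=−1: 1+9/16x = −1+7/16x ⇒ -1/8x=2 ⇒ x=2/(-1/8)=-16.0000
Confirm numerically:
  x=-12.789: |R|=0.93914 <1
  x=-11.099: |R|=0.89538 <1
  x=-7.594: |R|=0.75690 <1
  x=-6.843: |R|=0.71340 <1
  x=-16.343: |R|=1.00526 >1
  x=-16.156: |R|=1.00242 >1
Stable set (-16.0000, 0).

z* = -16.0000.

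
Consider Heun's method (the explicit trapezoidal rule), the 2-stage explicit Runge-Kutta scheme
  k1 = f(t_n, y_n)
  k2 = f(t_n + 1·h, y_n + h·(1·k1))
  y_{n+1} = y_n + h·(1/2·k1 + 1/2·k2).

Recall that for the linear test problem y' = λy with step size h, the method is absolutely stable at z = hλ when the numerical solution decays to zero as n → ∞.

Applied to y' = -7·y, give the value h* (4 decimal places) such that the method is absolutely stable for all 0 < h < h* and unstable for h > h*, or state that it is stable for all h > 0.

Set f=λy, z=hλ:
  order 2, 2-stage ⇒ R(z)=1+z+z^2/2
  (e.g. R(-0.46)=0.64580, |R|=0.64580)

Boundary: |R(x)|=1, x<0.
x=-0.46: |R|=0.6458
|R(-1.87)|=0.8785 |R(-1.75)|=0.7812 |R(-1.51)|=0.6300
Bisect:
  x_lo=-2.6833 |R|=1.9168  x_hi=-0.0632 |R|=0.9388
  mid=-1.37327 |R|=0.56966 →hi
  mid=-2.02831 |R|=1.02871 →lo
  mid=-1.70079 |R|=0.74555 →hi
  mid=-1.86455 |R|=0.87372 →hi
  mid=-1.94643 |R|=0.94786 →hi
  mid=-1.98737 |R|=0.98745 →hi
  mid=-2.00784 |R|=1.00787 →lo
  mid=-1.99760 |R|=0.99761 →hi
  mid=-2.00272 |R|=1.00272 →lo
  ...
  [-2.00000,-1.99984] ⇒ x*=-2.0000
Stable set (-2.0000, 0).

(-2.0000,0); λ=-7 ⇒ h* = 0.2857.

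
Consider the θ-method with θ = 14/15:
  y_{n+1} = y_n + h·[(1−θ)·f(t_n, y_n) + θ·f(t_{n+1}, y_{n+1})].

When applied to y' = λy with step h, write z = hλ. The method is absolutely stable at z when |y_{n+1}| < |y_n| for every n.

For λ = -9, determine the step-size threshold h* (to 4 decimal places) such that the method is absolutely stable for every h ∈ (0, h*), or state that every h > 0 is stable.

unbounded; (−∞, 0). Any h>0 works for λ=-9.

Set f=λy, z=hλ:
  y_{n+1} = y_n + z·[1/15·y_n + 14/15·y_{n+1}] ⇒ (1 − 14/15z)y_{n+1} = (1 + 1/15z)y_n
  so R(z) = (1 + 1/15z)/(1 − 14/15z).

Boundary: |R(x)|=1, x<0.
x=-1.41: |R|=0.3912
x=-2: |R|=0.3023
x=-10: |R|=0.0323
x=-100: |R|=0.0601
θ=14/15≥1/2 ⇒ |1+1/15x|<|1−14/15x| ∀x<0 ⇒ interval (−∞,0).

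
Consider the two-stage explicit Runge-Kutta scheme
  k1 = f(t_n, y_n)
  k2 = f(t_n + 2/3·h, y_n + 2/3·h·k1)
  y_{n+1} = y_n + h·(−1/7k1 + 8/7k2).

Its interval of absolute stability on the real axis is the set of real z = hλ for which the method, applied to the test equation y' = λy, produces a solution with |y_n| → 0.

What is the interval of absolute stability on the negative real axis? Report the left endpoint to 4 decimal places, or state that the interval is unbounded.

z∈(-1.3125,0).

Test eqn y'=λy, z=hλ:
  k1=λy_n ⇒ h·k1=z·y_n;  k2=λ(1+2/3z)y_n ⇒ h·k2=z(1+2/3z)y_n
  y_{n+1}/y_n = 1 − 1/7z + 8/7z(1+2/3z) = 1 + z + 16/21z²
  Hence R(z) = 1 + z + 16/21z².

Boundary: |R(x)|=1, x<0.
x=-1.42: |R|=1.1163
R=1: x+16/21x²=0 ⇒ x=−21/16=-1.3125; min R=1−1/(4·16/21)=0.6719>−1
Confirm numerically:
  x=-0.936: |R|=0.73150 <1
  x=-0.895: |R|=0.71530 <1
  x=-0.841: |R|=0.69788 <1
  x=-1.909: |R|=1.86760 >1
  x=-1.669: |R|=1.45333 >1
  x=-1.414: |R|=1.10935 >1
So |R|<1 on (-1.3125, 0).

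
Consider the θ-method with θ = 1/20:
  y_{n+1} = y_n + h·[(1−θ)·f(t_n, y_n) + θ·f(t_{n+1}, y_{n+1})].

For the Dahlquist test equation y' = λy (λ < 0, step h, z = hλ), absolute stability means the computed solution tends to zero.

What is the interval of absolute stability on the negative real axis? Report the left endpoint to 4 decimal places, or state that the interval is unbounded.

z∈(-2.2222,0).

On y'=λy, z=hλ:
  y_{n+1} = y_n + z·[19/20·y_n + 1/20·y_{n+1}] ⇒ (1 − 1/20z)y_{n+1} = (1 + 19/20z)y_n
  Hence R(z) = (1 + 19/20z)/(1 − 1/20z).

Need |R(x)|<1, x<0.
x=-0.84: |R|=0.1939
R=−1: 1+19/20x = −1+1/20x ⇒ -9/10x=2 ⇒ x=2/(-9/10)=-2.2222
Confirm numerically:
  x=-2.029: |R|=0.84212 <1
  x=-1.091: |R|=0.03456 <1
  x=-0.939: |R|=0.10311 <1
  x=-2.753: |R|=1.41990 >1
  x=-2.624: |R|=1.31966 >1
  x=-2.262: |R|=1.03216 >1
So |R|<1 on (-2.2222, 0).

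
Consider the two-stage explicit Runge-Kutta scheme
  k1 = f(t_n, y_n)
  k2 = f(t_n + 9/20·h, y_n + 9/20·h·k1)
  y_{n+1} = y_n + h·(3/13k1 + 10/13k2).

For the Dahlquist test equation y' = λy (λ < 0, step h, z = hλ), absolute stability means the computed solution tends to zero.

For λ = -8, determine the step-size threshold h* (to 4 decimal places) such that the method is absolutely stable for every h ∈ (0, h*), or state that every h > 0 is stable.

(-2.8889,0); λ=-8 ⇒ h* = (26/9)/8 = 0.3611.

On y'=λy, z=hλ:
  k1=λy_n ⇒ h·k1=z·y_n;  k2=λ(1+9/20z)y_n ⇒ h·k2=z(1+9/20z)y_n
  y_{n+1}/y_n = 1 + 3/13z + 10/13z(1+9/20z) = 1 + z + 9/26z²
  ⇒ R(z) = 1 + z + 9/26z².

Solve |R(x)|<1 on ℝ⁻.
x=-1.73: |R|=0.3060
R=1: x+9/26x²=0 ⇒ x=−26/9=-2.8889; min R=1−1/(4·9/26)=0.2778>−1
Confirm numerically:
  x=-2.398: |R|=0.59252 <1
  x=-1.763: |R|=0.31290 <1
  x=-1.567: |R|=0.28298 <1
  x=-3.413: |R|=1.61920 >1
  x=-3.393: |R|=1.59208 >1
  x=-3.321: |R|=1.49674 >1
So |R|<1 on (-2.8889, 0).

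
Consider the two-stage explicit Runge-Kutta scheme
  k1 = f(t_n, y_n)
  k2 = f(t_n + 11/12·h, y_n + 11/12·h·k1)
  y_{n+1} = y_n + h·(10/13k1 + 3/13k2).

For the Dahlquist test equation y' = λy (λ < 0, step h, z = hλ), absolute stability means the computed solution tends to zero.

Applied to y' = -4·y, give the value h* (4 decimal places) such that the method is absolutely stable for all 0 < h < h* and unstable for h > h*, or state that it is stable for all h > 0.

Test eqn y'=λy, z=hλ:
  k1=λy_n ⇒ h·k1=z·y_n;  k2=λ(1+11/12z)y_n ⇒ h·k2=z(1+11/12z)y_n
  y_{n+1}/y_n = 1 + 10/13z + 3/13z(1+11/12z) = 1 + z + 11/52z²
  Hence R(z) = 1 + z + 11/52z².

Solve |R(x)|<1 on ℝ⁻.
x=-1.01: |R|=0.2058
R=1: x+11/52x²=0 ⇒ x=−52/11=-4.7273; min R=1−1/(4·11/52)=-0.1818>−1
Confirm numerically:
  x=-3.453: |R|=0.06922 <1
  x=-2.868: |R|=0.12801 <1
  x=-2.537: |R|=0.17546 <1
  x=-2.058: |R|=0.16206 <1
  x=-5.178: |R|=1.49370 >1
  x=-5.137: |R|=1.44524 >1
  x=-4.993: |R|=1.28066 >1
Interval (-4.7273, 0).

(-4.7273,0); λ=-4 ⇒ h* = (52/11)/4 = 1.1818.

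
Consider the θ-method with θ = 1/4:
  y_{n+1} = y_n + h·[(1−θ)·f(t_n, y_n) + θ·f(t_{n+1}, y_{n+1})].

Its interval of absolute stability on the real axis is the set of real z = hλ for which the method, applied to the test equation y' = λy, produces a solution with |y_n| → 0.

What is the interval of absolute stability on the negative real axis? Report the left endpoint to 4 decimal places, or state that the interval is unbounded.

(-4.0000, 0).

On y'=λy, z=hλ:
  y_{n+1} = y_n + z·[3/4·y_n + 1/4·y_{n+1}] ⇒ (1 − 1/4z)y_{n+1} = (1 + 3/4z)y_n
  ⇒ R(z) = (1 + 3/4z)/(1 − 1/4z).

Find x<0 with |R(x)|<1.
x=-0.56: |R|=0.5088
R=−1: 1+3/4x = −1+1/4x ⇒ -1/2x=2 ⇒ x=2/(-1/2)=-4.0000
Confirm numerically:
  x=-3.341: |R|=0.82046 <1
  x=-2.072: |R|=0.36495 <1
  x=-2.028: |R|=0.34572 <1
  x=-4.472: |R|=1.11143 >1
  x=-4.385: |R|=1.09183 >1
Stable set (-4.0000, 0).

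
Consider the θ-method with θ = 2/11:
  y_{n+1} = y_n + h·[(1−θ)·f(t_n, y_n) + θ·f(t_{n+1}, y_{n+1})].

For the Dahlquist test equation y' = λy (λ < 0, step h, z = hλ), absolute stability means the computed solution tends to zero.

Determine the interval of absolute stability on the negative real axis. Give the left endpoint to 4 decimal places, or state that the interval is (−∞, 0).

z∈(-3.1429,0).

On y'=λy, z=hλ:
  y_{n+1} = y_n + z·[9/11·y_n + 2/11·y_{n+1}] ⇒ (1 − 2/11z)y_{n+1} = (1 + 9/11z)y_n
  R(z) = (1 + 9/11z)/(1 − 2/11z).

Find x<0 with |R(x)|<1.
x=-0.4: |R|=0.6271
R=−1: 1+9/11x = −1+2/11x ⇒ -7/11x=2 ⇒ x=2/(-7/11)=-3.1429
Confirm numerically:
  x=-2.826: |R|=0.86680 <1
  x=-1.519: |R|=0.19027 <1
  x=-1.348: |R|=0.08265 <1
  x=-3.624: |R|=1.18457 >1
  x=-3.491: |R|=1.13552 >1
  x=-3.490: |R|=1.13515 >1
Stable set (-3.1429, 0).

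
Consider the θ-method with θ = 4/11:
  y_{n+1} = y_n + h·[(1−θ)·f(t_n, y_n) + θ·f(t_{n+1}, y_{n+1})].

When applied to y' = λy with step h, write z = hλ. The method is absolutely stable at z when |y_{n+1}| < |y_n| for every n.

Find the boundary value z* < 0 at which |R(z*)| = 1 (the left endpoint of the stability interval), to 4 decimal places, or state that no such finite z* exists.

z* = -7.3333.

Set f=λy, z=hλ:
  y_{n+1} = y_n + z·[7/11·y_n + 4/11·y_{n+1}] ⇒ (1 − 4/11z)y_{n+1} = (1 + 7/11z)y_n
  R(z) = (1 + 7/11z)/(1 − 4/11z).

Boundary: |R(x)|=1, x<0.
x=-0.58: |R|=0.5210
R=−1: 1+7/11x = −1+4/11x ⇒ -3/11x=2 ⇒ x=2/(-3/11)=-7.3333
Confirm numerically:
  x=-5.109: |R|=0.78773 <1
  x=-3.704: |R|=0.57825 <1
  x=-3.464: |R|=0.53299 <1
  x=-3.390: |R|=0.51832 <1
  x=-7.706: |R|=1.02673 >1
  x=-7.592: |R|=1.01876 >1
Interval (-7.3333, 0).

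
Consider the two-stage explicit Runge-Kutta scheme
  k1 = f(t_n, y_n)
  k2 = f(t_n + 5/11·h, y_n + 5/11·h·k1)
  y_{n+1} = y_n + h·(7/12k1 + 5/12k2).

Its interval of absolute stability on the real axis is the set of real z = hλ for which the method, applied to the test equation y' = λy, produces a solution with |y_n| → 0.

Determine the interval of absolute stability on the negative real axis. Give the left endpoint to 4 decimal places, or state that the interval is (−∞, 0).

Set f=λy, z=hλ:
  k1=λy_n ⇒ h·k1=z·y_n;  k2=λ(1+5/11z)y_n ⇒ h·k2=z(1+5/11z)y_n
  y_{n+1}/y_n = 1 + 7/12z + 5/12z(1+5/11z) = 1 + z + 25/132z²
  ⇒ R(z) = 1 + z + 25/132z².

Find x<0 with |R(x)|<1.
x=-1.35: |R|=0.0048
R=1: x+25/132x²=0 ⇒ x=−132/25=-5.2800; min R=1−1/(4·25/132)=-0.3200>−1
Confirm numerically:
  x=-4.362: |R|=0.24161 <1
  x=-2.824: |R|=0.31359 <1
  x=-2.629: |R|=0.31998 <1
  x=-2.383: |R|=0.30749 <1
  x=-5.699: |R|=1.45225 >1
  x=-5.686: |R|=1.43722 >1
  x=-5.655: |R|=1.40163 >1
Interval (-5.2800, 0).

z∈(-5.2800,0).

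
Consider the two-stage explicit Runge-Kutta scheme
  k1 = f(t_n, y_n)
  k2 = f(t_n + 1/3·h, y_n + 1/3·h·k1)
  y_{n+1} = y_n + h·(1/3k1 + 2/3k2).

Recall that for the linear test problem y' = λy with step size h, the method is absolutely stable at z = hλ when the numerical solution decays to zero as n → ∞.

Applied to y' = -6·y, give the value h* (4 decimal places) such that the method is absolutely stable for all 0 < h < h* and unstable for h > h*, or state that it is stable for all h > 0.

(-4.5000,0); λ=-6 ⇒ h* = (9/2)/6 = 0.7500.

With y'=λy (z=hλ):
  k1=λy_n ⇒ h·k1=z·y_n;  k2=λ(1+1/3z)y_n ⇒ h·k2=z(1+1/3z)y_n
  y_{n+1}/y_n = 1 + 1/3z + 2/3z(1+1/3z) = 1 + z + 2/9z²
  R(z) = 1 + z + 2/9z².

Find x<0 with |R(x)|<1.
x=-0.53: |R|=0.5324
R=1: x+2/9x²=0 ⇒ x=−9/2=-4.5000; min R=1−1/(4·2/9)=-0.1250>−1
Confirm numerically:
  x=-3.889: |R|=0.47196 <1
  x=-3.525: |R|=0.23625 <1
  x=-3.071: |R|=0.02479 <1
  x=-2.999: |R|=0.00033 <1
  x=-4.919: |R|=1.45801 >1
  x=-4.751: |R|=1.26500 >1
So |R|<1 on (-4.5000, 0).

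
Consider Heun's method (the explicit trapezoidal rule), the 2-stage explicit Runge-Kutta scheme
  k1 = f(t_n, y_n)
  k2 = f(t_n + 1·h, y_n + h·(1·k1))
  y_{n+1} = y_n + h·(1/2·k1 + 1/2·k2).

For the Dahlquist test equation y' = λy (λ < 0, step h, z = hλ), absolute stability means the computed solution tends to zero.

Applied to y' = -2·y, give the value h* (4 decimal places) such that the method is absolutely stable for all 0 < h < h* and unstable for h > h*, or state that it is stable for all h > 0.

(-2.0000,0); λ=-2 ⇒ h* = 1.0000.

Test eqn y'=λy, z=hλ:
  order 2, 2-stage ⇒ R(z)=1+z+z^2/2
  (e.g. R(-1.17)=0.51445, |R|=0.51445)

Boundary: |R(x)|=1, x<0.
x=-1.17: |R|=0.5144
|R(-1.45)|=0.6013 |R(-1.23)|=0.5264 |R(-0.71)|=0.5421
Bisect:
  x_lo=-2.8310 |R|=2.1763  x_hi=-0.1448 |R|=0.8657
  mid=-1.48791 |R|=0.61903 →hi
  mid=-2.15947 |R|=1.17218 →lo
  mid=-1.82369 |R|=0.83923 →hi
  mid=-1.99158 |R|=0.99161 →hi
  mid=-2.07552 |R|=1.07837 →lo
  mid=-2.03355 |R|=1.03411 →lo
  mid=-2.01256 |R|=1.01264 →lo
  mid=-2.00207 |R|=1.00207 →lo
  mid=-1.99682 |R|=0.99683 →hi
  mid=-1.99945 |R|=0.99945 →hi
  ...
  [-2.00010,-1.99994] ⇒ x*=-2.0000
Stable set (-2.0000, 0).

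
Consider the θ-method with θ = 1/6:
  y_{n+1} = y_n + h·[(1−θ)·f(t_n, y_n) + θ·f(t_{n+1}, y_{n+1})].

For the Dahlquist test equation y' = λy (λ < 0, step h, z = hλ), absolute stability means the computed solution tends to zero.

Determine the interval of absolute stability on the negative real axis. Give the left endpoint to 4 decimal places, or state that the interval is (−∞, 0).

z∈(-3.0000,0).

With y'=λy (z=hλ):
  y_{n+1} = y_n + z·[5/6·y_n + 1/6·y_{n+1}] ⇒ (1 − 1/6z)y_{n+1} = (1 + 5/6z)y_n
  so R(z) = (1 + 5/6z)/(1 − 1/6z).

Solve |R(x)|<1 on ℝ⁻.
x=-0.9: |R|=0.2174
R=−1: 1+5/6x = −1+1/6x ⇒ -2/3x=2 ⇒ x=2/(-2/3)=-3.0000
Confirm numerically:
  x=-2.846: |R|=0.93036 <1
  x=-1.561: |R|=0.23873 <1
  x=-1.409: |R|=0.14104 <1
  x=-1.266: |R|=0.04542 <1
  x=-3.566: |R|=1.23667 >1
  x=-3.378: |R|=1.16123 >1
  x=-3.363: |R|=1.15508 >1
So |R|<1 on (-3.0000, 0).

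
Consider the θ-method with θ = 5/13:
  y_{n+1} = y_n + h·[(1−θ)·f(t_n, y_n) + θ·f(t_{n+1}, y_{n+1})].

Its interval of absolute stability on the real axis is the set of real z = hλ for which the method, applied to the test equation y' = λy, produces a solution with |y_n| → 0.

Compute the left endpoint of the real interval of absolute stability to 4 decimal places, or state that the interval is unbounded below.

left endpoint -8.6667.

With y'=λy (z=hλ):
  y_{n+1} = y_n + z·[8/13·y_n + 5/13·y_{n+1}] ⇒ (1 − 5/13z)y_{n+1} = (1 + 8/13z)y_n
  R(z) = (1 + 8/13z)/(1 − 5/13z).

Find x<0 with |R(x)|<1.
x=-0.76: |R|=0.4119
R=−1: 1+8/13x = −1+5/13x ⇒ -3/13x=2 ⇒ x=2/(-3/13)=-8.6667
Confirm numerically:
  x=-7.495: |R|=0.93036 <1
  x=-6.269: |R|=0.83779 <1
  x=-5.711: |R|=0.78662 <1
  x=-4.279: |R|=0.61730 <1
  x=-9.187: |R|=1.02649 >1
  x=-8.897: |R|=1.01202 >1
Interval (-8.6667, 0).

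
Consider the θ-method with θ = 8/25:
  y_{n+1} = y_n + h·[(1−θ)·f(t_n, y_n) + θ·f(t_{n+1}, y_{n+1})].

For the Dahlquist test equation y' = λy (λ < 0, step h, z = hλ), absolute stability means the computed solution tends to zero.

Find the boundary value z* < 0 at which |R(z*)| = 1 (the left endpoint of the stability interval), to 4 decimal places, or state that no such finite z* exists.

z* = -5.5556.

With y'=λy (z=hλ):
  y_{n+1} = y_n + z·[17/25·y_n + 8/25·y_{n+1}] ⇒ (1 − 8/25z)y_{n+1} = (1 + 17/25z)y_n
  R(z) = (1 + 17/25z)/(1 − 8/25z).

Boundary: |R(x)|=1, x<0.
x=-0.58: |R|=0.5108
R=−1: 1+17/25x = −1+8/25x ⇒ -9/25x=2 ⇒ x=2/(-9/25)=-5.5556
Confirm numerically:
  x=-4.288: |R|=0.80764 <1
  x=-4.031: |R|=0.76032 <1
  x=-3.373: |R|=0.62213 <1
  x=-2.518: |R|=0.39443 <1
  x=-6.084: |R|=1.06456 >1
  x=-5.935: |R|=1.04712 >1
  x=-5.765: |R|=1.02650 >1
Interval (-5.5556, 0).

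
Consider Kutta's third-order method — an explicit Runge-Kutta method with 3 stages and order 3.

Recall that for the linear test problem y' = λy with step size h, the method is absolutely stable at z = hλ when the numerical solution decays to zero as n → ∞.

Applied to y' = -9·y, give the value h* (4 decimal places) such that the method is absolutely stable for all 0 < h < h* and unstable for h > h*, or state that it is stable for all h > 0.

(-2.5127,0); λ=-9 ⇒ h* = 0.2792.

Set f=λy, z=hλ:
  order 3, 3-stage ⇒ R(z)=1+z+z^2/2+z^3/6
  (e.g. R(-1.48)=0.07490, |R|=0.07490)

Find x<0 with |R(x)|<1.
x=-1.48: |R|=0.0749
|R(-1.74)|=0.1042 |R(-1.07)|=0.2983 |R(-0.51)|=0.5979
Bisect:
  x_lo=-2.8164 |R|=1.5737  x_hi=-0.1541 |R|=0.8571
  mid=-1.48528 |R|=0.07165 →hi
  mid=-2.15085 |R|=0.49613 →hi
  mid=-2.48364 |R|=0.95278 →hi
  mid=-2.65003 |R|=1.24041 →lo
  mid=-2.56683 |R|=1.09117 →lo
  mid=-2.52523 |R|=1.02065 →lo
  mid=-2.50444 |R|=0.98639 →hi
  mid=-2.51483 |R|=1.00344 →lo
  ...
  [-2.51288,-2.51272] ⇒ x*=-2.5127
Interval (-2.5127, 0).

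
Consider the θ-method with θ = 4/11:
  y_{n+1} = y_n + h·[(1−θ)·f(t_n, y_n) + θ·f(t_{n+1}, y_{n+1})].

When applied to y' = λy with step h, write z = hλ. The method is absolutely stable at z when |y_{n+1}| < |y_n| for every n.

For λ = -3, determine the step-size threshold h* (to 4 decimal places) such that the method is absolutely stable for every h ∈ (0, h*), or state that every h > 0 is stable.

(-7.3333,0); λ=-3 ⇒ h* = (22/3)/3 = 2.4444.

On y'=λy, z=hλ:
  y_{n+1} = y_n + z·[7/11·y_n + 4/11·y_{n+1}] ⇒ (1 − 4/11z)y_{n+1} = (1 + 7/11z)y_n
  so R(z) = (1 + 7/11z)/(1 − 4/11z).

Need |R(x)|<1, x<0.
x=-1.59: |R|=0.0075
R=−1: 1+7/11x = −1+4/11x ⇒ -3/11x=2 ⇒ x=2/(-3/11)=-7.3333
Confirm numerically:
  x=-7.212: |R|=0.99087 <1
  x=-4.837: |R|=0.75323 <1
  x=-4.670: |R|=0.73080 <1
  x=-3.729: |R|=0.58277 <1
  x=-7.878: |R|=1.03844 >1
  x=-7.517: |R|=1.01342 >1
  x=-7.423: |R|=1.00661 >1
So |R|<1 on (-7.3333, 0).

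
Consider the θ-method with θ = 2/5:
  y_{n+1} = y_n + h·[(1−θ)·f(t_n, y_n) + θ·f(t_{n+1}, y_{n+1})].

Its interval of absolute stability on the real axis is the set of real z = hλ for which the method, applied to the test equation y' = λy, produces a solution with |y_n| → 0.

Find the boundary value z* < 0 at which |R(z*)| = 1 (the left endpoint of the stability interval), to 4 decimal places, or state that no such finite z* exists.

Test eqn y'=λy, z=hλ:
  y_{n+1} = y_n + z·[3/5·y_n + 2/5·y_{n+1}] ⇒ (1 − 2/5z)y_{n+1} = (1 + 3/5z)y_n
  ⇒ R(z) = (1 + 3/5z)/(1 − 2/5z).

Solve |R(x)|<1 on ℝ⁻.
x=-1.06: |R|=0.2556
R=−1: 1+3/5x = −1+2/5x ⇒ -1/5x=2 ⇒ x=2/(-1/5)=-10.0000
Confirm numerically:
  x=-8.885: |R|=0.95103 <1
  x=-8.835: |R|=0.94861 <1
  x=-6.386: |R|=0.79665 <1
  x=-6.139: |R|=0.77654 <1
  x=-10.317: |R|=1.01237 >1
  x=-10.265: |R|=1.01038 >1
So |R|<1 on (-10.0000, 0).

z* = -10.0000.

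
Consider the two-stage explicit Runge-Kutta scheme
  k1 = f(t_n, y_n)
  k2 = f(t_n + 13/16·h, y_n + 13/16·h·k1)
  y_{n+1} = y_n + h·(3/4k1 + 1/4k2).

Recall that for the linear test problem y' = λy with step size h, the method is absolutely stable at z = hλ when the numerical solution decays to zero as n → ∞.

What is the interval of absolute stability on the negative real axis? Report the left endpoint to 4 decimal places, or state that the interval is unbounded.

With y'=λy (z=hλ):
  k1=λy_n ⇒ h·k1=z·y_n;  k2=λ(1+13/16z)y_n ⇒ h·k2=z(1+13/16z)y_n
  y_{n+1}/y_n = 1 + 3/4z + 1/4z(1+13/16z) = 1 + z + 13/64z²
  ⇒ R(z) = 1 + z + 13/64z².

Need |R(x)|<1, x<0.
x=-1.62: |R|=0.0869
R=1: x+13/64x²=0 ⇒ x=−64/13=-4.9231; min R=1−1/(4·13/64)=-0.2308>−1
Confirm numerically:
  x=-4.885: |R|=0.96222 <1
  x=-3.273: |R|=0.09702 <1
  x=-3.242: |R|=0.10704 <1
  x=-2.508: |R|=0.23033 <1
  x=-5.501: |R|=1.64577 >1
  x=-5.405: |R|=1.52910 >1
Stable set (-4.9231, 0).

z∈(-4.9231,0).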